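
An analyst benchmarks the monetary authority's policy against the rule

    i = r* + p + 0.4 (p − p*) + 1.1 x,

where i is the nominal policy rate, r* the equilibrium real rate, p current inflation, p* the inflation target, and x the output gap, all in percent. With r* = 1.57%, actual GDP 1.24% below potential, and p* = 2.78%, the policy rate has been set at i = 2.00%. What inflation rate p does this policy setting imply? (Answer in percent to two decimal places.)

2.08%

Output 1.24% below potential → x = -1.24.
Collecting p: i = r* + (1 + 0.4) p − 0.4 p* + 1.1 x
1.4 p = 2.00 − 1.57 + 0.4 × 2.78 − 1.1 × (-1.24) = 2.906
p = 2.906 / 1.4 = 2.08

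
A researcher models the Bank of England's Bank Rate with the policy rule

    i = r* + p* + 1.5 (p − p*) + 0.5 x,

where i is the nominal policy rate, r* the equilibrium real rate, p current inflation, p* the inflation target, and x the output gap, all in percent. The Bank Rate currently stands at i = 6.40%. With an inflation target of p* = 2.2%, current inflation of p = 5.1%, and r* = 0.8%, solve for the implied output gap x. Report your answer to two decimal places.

0.5 x = 6.40 − 0.8 − 2.2 − 1.5 × (5.1 − 2.2) = -0.95
x = -0.95 / 0.5 = -1.90

-1.90%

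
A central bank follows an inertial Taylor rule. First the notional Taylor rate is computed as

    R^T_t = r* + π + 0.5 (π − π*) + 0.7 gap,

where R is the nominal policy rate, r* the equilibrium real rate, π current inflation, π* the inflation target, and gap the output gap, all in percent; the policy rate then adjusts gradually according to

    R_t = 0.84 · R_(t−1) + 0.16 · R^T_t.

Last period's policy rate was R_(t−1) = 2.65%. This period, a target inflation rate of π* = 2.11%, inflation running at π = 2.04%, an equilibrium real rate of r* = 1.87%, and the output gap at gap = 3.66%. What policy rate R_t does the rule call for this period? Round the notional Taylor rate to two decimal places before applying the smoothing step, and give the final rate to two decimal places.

R^T_t = 1.87 + 2.04 + 0.5 × (2.04 − 2.11) + 0.7 × 3.66
   = 1.87 + 2.04 − 0.035 + 2.562 = 6.44
R_t = 0.84 × 2.65 + 0.16 × 6.44 = 2.226 + 1.0304 = 3.26

3.26%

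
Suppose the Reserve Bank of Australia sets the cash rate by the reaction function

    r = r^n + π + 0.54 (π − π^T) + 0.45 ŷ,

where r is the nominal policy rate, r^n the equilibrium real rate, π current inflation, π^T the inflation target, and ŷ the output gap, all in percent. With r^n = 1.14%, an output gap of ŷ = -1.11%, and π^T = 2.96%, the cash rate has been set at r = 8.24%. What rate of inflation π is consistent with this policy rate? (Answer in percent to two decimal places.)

5.97%

Collecting π: r = r^n + (1 + 0.54) π − 0.54 π^T + 0.45 ŷ
1.54 π = 8.24 − 1.14 + 0.54 × 2.96 − 0.45 × (-1.11) = 9.1979
π = 9.1979 / 1.54 = 5.97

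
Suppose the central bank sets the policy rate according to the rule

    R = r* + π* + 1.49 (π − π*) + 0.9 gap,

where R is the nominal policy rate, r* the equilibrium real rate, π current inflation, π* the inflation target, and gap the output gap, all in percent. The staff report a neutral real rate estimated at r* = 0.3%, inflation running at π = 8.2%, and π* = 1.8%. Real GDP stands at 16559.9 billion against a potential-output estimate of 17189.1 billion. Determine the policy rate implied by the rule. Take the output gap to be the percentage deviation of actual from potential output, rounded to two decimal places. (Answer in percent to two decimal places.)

Output gap = 100 × (16559.9 − 17189.1) / 17189.1 = -3.66%.
R = 0.30 + 1.80 + 1.49 × (8.20 − 1.80) + 0.9 × (-3.66)
   = 0.30 + 1.8 + 9.536 − 3.294 = 8.34

8.34%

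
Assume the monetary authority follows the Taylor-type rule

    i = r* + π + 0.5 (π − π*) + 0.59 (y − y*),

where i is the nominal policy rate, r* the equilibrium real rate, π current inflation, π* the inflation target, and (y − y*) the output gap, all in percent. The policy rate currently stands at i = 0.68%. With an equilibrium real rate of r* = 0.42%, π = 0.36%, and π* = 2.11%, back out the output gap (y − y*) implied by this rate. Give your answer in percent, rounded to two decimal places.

1.31%

0.59 (y − y*) = 0.68 − 0.42 − 0.36 − 0.5 × (0.36 − 2.11) = 0.775
(y − y*) = 0.775 / 0.59 = 1.31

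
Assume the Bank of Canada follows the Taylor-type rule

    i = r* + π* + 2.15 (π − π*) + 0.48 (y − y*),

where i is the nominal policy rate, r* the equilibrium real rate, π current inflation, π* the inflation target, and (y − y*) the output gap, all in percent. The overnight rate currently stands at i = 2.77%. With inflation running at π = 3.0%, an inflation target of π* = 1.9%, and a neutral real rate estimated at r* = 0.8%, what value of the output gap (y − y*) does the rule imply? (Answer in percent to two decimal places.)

0.48 (y − y*) = 2.77 − 0.8 − 1.9 − 2.15 × (3.0 − 1.9) = -2.295
(y − y*) = -2.295 / 0.48 = -4.78

-4.78%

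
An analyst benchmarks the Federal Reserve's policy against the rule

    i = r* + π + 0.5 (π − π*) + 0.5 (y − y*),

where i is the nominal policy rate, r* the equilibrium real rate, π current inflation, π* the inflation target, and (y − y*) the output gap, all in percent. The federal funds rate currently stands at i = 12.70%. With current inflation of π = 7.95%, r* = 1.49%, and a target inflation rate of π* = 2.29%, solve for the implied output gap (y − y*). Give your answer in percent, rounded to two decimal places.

0.5 (y − y*) = 12.70 − 1.49 − 7.95 − 0.5 × (7.95 − 2.29) = 0.43
(y − y*) = 0.43 / 0.5 = 0.86

0.86%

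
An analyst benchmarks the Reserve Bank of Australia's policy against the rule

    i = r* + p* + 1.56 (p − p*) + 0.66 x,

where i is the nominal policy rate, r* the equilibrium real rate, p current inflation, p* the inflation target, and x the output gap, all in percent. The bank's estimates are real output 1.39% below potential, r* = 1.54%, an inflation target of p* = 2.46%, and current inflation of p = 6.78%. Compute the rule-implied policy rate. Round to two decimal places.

9.82%

Output 1.39% below potential → x = -1.39.
i = 1.54 + 2.46 + 1.56 × (6.78 − 2.46) + 0.66 × (-1.39)
   = 1.54 + 2.46 + 6.7392 − 0.9174 = 9.82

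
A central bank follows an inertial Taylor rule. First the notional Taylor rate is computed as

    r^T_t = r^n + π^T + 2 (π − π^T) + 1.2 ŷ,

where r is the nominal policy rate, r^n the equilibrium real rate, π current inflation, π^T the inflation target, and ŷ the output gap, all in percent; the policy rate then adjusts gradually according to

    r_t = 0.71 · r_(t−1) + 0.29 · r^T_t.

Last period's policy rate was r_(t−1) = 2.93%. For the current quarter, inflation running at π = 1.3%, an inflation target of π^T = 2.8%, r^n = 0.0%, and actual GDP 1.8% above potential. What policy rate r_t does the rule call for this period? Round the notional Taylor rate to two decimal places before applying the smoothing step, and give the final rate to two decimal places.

Output 1.8% above potential → ŷ = 1.8.
r^T_t = 0.0 + 2.8 + 2 × (1.3 − 2.8) + 1.2 × 1.8
   = 0.0 + 2.8 − 3 + 2.16 = 1.96
r_t = 0.71 × 2.93 + 0.29 × 1.96 = 2.0803 + 0.5684 = 2.65

2.65%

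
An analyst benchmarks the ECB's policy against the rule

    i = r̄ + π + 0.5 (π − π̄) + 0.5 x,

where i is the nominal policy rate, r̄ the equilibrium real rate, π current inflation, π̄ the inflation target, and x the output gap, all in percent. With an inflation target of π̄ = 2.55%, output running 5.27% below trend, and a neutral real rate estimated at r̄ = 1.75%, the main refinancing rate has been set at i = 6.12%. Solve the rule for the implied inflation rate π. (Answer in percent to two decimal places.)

5.52%

Output 5.27% below potential → x = -5.27.
Collecting π: i = r̄ + (1 + 0.5) π − 0.5 π̄ + 0.5 x
1.5 π = 6.12 − 1.75 + 0.5 × 2.55 − 0.5 × (-5.27) = 8.28
π = 8.28 / 1.5 = 5.52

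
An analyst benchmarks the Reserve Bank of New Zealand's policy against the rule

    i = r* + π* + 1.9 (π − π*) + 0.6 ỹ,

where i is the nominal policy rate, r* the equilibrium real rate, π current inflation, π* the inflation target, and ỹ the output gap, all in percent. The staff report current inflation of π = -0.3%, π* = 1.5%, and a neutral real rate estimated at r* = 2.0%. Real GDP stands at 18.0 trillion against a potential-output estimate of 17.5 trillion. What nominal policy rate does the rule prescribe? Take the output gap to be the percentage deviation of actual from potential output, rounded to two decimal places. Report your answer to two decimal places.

Output gap = 100 × (18.0 − 17.5) / 17.5 = 2.86%.
i = 2.00 + 1.50 + 1.9 × (-0.30 − 1.50) + 0.6 × 2.86
   = 2.00 + 1.5 − 3.42 + 1.716 = 1.80

1.80%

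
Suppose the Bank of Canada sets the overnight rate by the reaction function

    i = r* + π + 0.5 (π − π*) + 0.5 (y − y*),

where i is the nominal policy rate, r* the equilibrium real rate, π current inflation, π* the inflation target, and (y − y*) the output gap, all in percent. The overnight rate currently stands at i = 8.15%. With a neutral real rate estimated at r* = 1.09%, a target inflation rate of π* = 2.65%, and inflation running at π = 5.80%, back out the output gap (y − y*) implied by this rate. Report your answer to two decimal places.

-0.63%

0.5 (y − y*) = 8.15 − 1.09 − 5.80 − 0.5 × (5.80 − 2.65) = -0.315
(y − y*) = -0.315 / 0.5 = -0.63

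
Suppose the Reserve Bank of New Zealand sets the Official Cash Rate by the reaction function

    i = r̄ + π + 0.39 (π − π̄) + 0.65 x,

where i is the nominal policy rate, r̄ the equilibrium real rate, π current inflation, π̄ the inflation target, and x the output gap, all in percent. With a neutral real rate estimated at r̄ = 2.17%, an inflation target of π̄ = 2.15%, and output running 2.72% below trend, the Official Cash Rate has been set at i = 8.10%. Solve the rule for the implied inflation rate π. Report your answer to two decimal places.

6.14%

Output 2.72% below potential → x = -2.72.
Collecting π: i = r̄ + (1 + 0.39) π − 0.39 π̄ + 0.65 x
1.39 π = 8.10 − 2.17 + 0.39 × 2.15 − 0.65 × (-2.72) = 8.5365
π = 8.5365 / 1.39 = 6.14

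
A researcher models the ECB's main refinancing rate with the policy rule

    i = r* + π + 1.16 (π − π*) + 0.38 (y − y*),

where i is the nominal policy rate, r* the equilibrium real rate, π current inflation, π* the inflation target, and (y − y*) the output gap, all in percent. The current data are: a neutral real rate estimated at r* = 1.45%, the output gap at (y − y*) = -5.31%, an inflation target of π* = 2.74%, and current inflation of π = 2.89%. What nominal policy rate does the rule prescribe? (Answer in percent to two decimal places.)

2.50%

i = 1.45 + 2.89 + 1.16 × (2.89 − 2.74) + 0.38 × (-5.31)
   = 1.45 + 2.89 + 0.174 − 2.0178 = 2.50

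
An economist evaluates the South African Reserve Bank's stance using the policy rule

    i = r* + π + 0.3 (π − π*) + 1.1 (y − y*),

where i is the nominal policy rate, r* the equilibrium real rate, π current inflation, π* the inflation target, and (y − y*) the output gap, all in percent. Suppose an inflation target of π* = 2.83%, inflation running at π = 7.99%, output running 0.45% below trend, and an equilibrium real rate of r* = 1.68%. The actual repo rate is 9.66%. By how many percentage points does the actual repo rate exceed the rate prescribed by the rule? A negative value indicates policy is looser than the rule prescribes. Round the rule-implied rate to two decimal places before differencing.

-1.06 pp

Output 0.45% below potential → (y − y*) = -0.45.
i = 1.68 + 7.99 + 0.3 × (7.99 − 2.83) + 1.1 × (-0.45)
   = 1.68 + 7.99 + 1.548 − 0.495 = 10.72
Deviation = 9.66 − 10.72 = -1.06 pp.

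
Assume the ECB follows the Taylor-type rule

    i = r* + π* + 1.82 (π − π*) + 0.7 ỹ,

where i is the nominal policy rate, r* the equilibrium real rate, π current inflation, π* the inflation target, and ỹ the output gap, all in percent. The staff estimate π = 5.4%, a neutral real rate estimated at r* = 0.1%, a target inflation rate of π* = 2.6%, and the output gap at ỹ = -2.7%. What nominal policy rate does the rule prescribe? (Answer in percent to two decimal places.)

i = 0.1 + 2.6 + 1.82 × (5.4 − 2.6) + 0.7 × (-2.7)
   = 0.1 + 2.6 + 5.096 − 1.89 = 5.91

5.91%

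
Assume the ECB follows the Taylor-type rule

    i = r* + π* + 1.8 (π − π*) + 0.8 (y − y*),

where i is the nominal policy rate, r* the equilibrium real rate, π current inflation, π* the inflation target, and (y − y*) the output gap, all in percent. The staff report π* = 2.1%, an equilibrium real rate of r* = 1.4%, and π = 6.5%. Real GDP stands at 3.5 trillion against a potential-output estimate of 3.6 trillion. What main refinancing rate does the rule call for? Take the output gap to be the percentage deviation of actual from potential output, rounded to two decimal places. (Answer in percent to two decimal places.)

Output gap = 100 × (3.5 − 3.6) / 3.6 = -2.78%.
i = 1.40 + 2.10 + 1.8 × (6.50 − 2.10) + 0.8 × (-2.78)
   = 1.40 + 2.1 + 7.92 − 2.224 = 9.20

9.20%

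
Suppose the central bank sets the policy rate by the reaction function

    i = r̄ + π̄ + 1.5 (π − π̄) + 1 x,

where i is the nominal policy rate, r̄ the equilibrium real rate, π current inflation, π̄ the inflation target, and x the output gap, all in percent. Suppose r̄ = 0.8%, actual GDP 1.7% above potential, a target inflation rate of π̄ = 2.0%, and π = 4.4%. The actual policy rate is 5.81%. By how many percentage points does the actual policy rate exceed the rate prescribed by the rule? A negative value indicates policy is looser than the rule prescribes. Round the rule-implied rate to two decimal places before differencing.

-2.29 pp

Output 1.7% above potential → x = 1.7.
i = 0.8 + 2.0 + 1.5 × (4.4 − 2.0) + 1 × 1.7
   = 0.8 + 2 + 3.6 + 1.7 = 8.10
Deviation = 5.81 − 8.10 = -2.29 pp.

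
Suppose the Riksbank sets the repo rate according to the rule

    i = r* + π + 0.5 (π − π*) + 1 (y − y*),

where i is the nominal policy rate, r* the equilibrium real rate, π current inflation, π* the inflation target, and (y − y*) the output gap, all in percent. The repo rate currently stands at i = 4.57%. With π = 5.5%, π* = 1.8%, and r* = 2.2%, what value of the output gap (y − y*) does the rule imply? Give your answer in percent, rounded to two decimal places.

-4.98%

1 (y − y*) = 4.57 − 2.2 − 5.5 − 0.5 × (5.5 − 1.8) = -4.98
(y − y*) = -4.98 / 1 = -4.98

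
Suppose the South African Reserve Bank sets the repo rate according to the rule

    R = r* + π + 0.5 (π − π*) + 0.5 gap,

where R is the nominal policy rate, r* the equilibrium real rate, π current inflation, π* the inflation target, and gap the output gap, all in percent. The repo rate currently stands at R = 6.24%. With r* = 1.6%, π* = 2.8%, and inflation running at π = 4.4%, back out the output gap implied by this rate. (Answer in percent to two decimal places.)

0.5 gap = 6.24 − 1.6 − 4.4 − 0.5 × (4.4 − 2.8) = -0.56
gap = -0.56 / 0.5 = -1.12

-1.12%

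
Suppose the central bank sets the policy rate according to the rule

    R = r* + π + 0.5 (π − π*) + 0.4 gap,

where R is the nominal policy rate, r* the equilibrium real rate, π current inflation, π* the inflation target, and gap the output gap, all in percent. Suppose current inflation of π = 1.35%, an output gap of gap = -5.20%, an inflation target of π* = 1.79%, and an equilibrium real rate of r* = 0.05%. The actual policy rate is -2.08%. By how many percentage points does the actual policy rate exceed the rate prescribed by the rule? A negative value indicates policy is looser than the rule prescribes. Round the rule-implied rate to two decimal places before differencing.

-1.18 pp

R = 0.05 + 1.35 + 0.5 × (1.35 − 1.79) + 0.4 × (-5.20)
   = 0.05 + 1.35 − 0.22 − 2.08 = -0.90
Deviation = -2.08 − (-0.90) = -1.18 pp.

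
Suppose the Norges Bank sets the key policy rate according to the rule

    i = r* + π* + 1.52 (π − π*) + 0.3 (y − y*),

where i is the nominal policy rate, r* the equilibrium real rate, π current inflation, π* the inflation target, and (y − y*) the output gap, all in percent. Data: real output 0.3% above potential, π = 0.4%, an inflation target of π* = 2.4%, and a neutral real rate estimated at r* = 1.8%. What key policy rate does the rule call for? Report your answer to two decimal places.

1.25%

Output 0.3% above potential → (y − y*) = 0.3.
i = 1.8 + 2.4 + 1.52 × (0.4 − 2.4) + 0.3 × 0.3
   = 1.8 + 2.4 − 3.04 + 0.09 = 1.25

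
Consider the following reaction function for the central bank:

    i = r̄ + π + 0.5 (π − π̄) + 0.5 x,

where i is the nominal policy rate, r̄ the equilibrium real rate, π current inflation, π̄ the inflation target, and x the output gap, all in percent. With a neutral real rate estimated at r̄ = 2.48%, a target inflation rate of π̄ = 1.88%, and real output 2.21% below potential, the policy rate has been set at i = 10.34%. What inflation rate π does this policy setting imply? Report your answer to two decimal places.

6.60%

Output 2.21% below potential → x = -2.21.
Collecting π: i = r̄ + (1 + 0.5) π − 0.5 π̄ + 0.5 x
1.5 π = 10.34 − 2.48 + 0.5 × 1.88 − 0.5 × (-2.21) = 9.905
π = 9.905 / 1.5 = 6.60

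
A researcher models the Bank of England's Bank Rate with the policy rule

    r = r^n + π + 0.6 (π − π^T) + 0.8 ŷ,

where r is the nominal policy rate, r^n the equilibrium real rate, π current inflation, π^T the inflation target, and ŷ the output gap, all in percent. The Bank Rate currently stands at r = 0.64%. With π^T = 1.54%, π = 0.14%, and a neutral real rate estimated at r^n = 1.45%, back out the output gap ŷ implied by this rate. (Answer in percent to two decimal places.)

0.8 ŷ = 0.64 − 1.45 − 0.14 − 0.6 × (0.14 − 1.54) = -0.11
ŷ = -0.11 / 0.8 = -0.14

-0.14%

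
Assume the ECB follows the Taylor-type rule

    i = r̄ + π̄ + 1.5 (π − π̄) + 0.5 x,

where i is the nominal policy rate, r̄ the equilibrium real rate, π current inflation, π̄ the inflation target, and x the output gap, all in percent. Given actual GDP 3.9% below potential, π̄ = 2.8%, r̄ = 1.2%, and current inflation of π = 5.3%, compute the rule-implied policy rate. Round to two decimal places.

5.80%

Output 3.9% below potential → x = -3.9.
i = 1.2 + 2.8 + 1.5 × (5.3 − 2.8) + 0.5 × (-3.9)
   = 1.2 + 2.8 + 3.75 − 1.95 = 5.80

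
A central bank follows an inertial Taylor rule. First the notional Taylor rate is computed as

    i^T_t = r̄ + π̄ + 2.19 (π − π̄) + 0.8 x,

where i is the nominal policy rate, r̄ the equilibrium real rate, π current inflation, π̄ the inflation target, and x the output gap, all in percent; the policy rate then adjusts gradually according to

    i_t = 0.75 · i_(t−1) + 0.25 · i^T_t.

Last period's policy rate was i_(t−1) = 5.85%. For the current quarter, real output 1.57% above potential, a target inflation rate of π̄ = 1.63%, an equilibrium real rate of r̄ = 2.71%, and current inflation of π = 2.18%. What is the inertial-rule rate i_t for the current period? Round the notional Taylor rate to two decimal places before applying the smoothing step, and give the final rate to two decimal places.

Output 1.57% above potential → x = 1.57.
i^T_t = 2.71 + 1.63 + 2.19 × (2.18 − 1.63) + 0.8 × 1.57
   = 2.71 + 1.63 + 1.2045 + 1.256 = 6.80
i_t = 0.75 × 5.85 + 0.25 × 6.80 = 4.3875 + 1.7 = 6.09

6.09%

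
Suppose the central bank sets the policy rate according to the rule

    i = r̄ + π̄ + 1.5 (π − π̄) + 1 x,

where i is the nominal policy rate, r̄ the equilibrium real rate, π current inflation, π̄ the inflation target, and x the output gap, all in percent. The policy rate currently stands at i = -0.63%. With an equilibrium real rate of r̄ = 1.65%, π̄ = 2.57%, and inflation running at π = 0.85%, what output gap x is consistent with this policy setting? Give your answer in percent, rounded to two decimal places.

1 x = -0.63 − 1.65 − 2.57 − 1.5 × (0.85 − 2.57) = -2.27
x = -2.27 / 1 = -2.27

-2.27%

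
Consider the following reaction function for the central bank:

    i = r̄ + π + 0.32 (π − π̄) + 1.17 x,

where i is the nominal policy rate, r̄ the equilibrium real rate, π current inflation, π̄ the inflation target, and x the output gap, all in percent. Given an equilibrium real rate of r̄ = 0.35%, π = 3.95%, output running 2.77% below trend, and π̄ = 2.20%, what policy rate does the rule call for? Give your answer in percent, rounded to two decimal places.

1.62%

Output 2.77% below potential → x = -2.77.
i = 0.35 + 3.95 + 0.32 × (3.95 − 2.20) + 1.17 × (-2.77)
   = 0.35 + 3.95 + 0.56 − 3.2409 = 1.62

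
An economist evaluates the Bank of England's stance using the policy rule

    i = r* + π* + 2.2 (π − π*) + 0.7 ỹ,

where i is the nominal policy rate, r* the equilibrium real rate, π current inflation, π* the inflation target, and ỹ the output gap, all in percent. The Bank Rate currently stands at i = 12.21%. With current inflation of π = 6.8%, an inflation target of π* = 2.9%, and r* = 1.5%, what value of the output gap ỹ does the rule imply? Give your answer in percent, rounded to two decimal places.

0.7 ỹ = 12.21 − 1.5 − 2.9 − 2.2 × (6.8 − 2.9) = -0.77
ỹ = -0.77 / 0.7 = -1.10

-1.10%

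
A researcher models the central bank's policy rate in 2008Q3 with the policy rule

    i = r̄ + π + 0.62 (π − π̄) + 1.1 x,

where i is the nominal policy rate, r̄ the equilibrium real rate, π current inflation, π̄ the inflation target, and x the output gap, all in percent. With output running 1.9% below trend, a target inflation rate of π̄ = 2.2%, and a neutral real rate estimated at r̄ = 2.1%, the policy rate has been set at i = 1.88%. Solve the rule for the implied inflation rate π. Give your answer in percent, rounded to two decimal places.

2.00%

Output 1.9% below potential → x = -1.9.
Collecting π: i = r̄ + (1 + 0.62) π − 0.62 π̄ + 1.1 x
1.62 π = 1.88 − 2.1 + 0.62 × 2.2 − 1.1 × (-1.9) = 3.234
π = 3.234 / 1.62 = 2.00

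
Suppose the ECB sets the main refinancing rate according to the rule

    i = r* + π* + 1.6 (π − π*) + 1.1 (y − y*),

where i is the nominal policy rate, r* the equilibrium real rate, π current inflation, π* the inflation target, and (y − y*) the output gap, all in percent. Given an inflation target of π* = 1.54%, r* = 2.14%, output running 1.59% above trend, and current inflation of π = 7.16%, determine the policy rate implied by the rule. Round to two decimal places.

Output 1.59% above potential → (y − y*) = 1.59.
i = 2.14 + 1.54 + 1.6 × (7.16 − 1.54) + 1.1 × 1.59
   = 2.14 + 1.54 + 8.992 + 1.749 = 14.42

14.42%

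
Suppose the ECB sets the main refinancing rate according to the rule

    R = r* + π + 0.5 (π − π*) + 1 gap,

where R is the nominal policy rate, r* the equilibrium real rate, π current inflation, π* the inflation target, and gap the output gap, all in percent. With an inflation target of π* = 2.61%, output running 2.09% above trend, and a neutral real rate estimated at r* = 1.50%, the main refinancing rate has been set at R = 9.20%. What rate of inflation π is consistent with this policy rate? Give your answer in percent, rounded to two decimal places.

Output 2.09% above potential → gap = 2.09.
Collecting π: R = r* + (1 + 0.5) π − 0.5 π* + 1 gap
1.5 π = 9.20 − 1.50 + 0.5 × 2.61 − 1 × 2.09 = 6.915
π = 6.915 / 1.5 = 4.61

4.61%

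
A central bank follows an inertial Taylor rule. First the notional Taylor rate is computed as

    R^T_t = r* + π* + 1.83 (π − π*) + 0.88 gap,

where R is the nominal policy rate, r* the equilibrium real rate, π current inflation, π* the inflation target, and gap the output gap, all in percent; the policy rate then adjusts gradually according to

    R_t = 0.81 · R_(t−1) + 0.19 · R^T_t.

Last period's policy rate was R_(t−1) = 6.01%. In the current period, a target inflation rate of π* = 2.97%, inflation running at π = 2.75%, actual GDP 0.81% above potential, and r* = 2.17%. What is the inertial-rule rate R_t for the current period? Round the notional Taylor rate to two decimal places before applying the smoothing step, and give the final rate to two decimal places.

Output 0.81% above potential → gap = 0.81.
R^T_t = 2.17 + 2.97 + 1.83 × (2.75 − 2.97) + 0.88 × 0.81
   = 2.17 + 2.97 − 0.4026 + 0.7128 = 5.45
R_t = 0.81 × 6.01 + 0.19 × 5.45 = 4.8681 + 1.0355 = 5.90

5.90%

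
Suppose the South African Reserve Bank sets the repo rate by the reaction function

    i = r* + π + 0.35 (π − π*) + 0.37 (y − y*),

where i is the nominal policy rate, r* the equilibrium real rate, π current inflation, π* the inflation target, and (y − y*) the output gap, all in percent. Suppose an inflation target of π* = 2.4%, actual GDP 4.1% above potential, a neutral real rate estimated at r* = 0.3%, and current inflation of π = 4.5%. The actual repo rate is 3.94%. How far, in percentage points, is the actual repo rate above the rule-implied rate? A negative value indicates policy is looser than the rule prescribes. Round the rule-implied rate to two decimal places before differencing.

Output 4.1% above potential → (y − y*) = 4.1.
i = 0.3 + 4.5 + 0.35 × (4.5 − 2.4) + 0.37 × 4.1
   = 0.3 + 4.5 + 0.735 + 1.517 = 7.05
Deviation = 3.94 − 7.05 = -3.11 pp.

-3.11 pp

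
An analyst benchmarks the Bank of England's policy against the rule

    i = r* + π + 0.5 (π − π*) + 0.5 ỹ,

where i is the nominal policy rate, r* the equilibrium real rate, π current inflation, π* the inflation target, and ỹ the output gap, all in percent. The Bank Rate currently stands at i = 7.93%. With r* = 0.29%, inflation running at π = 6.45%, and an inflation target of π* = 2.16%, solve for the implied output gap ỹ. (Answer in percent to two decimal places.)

-1.91%

0.5 ỹ = 7.93 − 0.29 − 6.45 − 0.5 × (6.45 − 2.16) = -0.955
ỹ = -0.955 / 0.5 = -1.91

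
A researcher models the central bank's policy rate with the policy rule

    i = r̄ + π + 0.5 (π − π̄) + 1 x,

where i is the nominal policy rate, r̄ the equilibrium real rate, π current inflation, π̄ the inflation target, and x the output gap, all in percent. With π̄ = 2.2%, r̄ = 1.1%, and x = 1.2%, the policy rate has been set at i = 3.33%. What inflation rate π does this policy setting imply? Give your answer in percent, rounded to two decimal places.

1.42%

Collecting π: i = r̄ + (1 + 0.5) π − 0.5 π̄ + 1 x
1.5 π = 3.33 − 1.1 + 0.5 × 2.2 − 1 × 1.2 = 2.13
π = 2.13 / 1.5 = 1.42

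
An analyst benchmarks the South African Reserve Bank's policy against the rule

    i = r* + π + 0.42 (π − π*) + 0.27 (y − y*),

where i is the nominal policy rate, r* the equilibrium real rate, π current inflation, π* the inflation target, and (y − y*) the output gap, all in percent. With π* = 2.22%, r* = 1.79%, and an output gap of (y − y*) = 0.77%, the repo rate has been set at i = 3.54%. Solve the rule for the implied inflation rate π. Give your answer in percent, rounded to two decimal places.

1.74%

Collecting π: i = r* + (1 + 0.42) π − 0.42 π* + 0.27 (y − y*)
1.42 π = 3.54 − 1.79 + 0.42 × 2.22 − 0.27 × 0.77 = 2.4745
π = 2.4745 / 1.42 = 1.74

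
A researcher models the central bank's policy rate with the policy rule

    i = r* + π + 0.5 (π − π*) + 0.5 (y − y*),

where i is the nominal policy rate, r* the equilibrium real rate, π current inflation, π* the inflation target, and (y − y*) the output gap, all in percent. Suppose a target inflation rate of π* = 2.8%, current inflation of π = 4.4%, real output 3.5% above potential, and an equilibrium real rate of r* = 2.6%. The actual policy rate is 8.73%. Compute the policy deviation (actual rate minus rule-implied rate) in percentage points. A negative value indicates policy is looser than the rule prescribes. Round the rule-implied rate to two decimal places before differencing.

Output 3.5% above potential → (y − y*) = 3.5.
i = 2.6 + 4.4 + 0.5 × (4.4 − 2.8) + 0.5 × 3.5
   = 2.6 + 4.4 + 0.8 + 1.75 = 9.55
Deviation = 8.73 − 9.55 = -0.82 pp.

-0.82 pp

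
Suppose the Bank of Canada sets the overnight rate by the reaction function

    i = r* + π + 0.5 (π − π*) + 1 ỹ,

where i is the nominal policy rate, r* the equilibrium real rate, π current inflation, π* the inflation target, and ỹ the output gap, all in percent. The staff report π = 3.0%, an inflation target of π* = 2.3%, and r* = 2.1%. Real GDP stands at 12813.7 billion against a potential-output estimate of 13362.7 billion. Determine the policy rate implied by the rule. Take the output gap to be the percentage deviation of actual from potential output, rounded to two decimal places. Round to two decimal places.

Output gap = 100 × (12813.7 − 13362.7) / 13362.7 = -4.11%.
i = 2.10 + 3.00 + 0.5 × (3.00 − 2.30) + 1 × (-4.11)
   = 2.10 + 3 + 0.35 − 4.11 = 1.34

1.34%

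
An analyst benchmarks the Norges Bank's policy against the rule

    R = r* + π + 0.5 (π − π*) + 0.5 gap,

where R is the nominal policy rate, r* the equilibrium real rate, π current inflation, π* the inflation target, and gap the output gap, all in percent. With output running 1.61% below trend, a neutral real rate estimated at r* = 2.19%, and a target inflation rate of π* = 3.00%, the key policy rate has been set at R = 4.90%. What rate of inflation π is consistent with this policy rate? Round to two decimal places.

Output 1.61% below potential → gap = -1.61.
Collecting π: R = r* + (1 + 0.5) π − 0.5 π* + 0.5 gap
1.5 π = 4.90 − 2.19 + 0.5 × 3.00 − 0.5 × (-1.61) = 5.015
π = 5.015 / 1.5 = 3.34

3.34%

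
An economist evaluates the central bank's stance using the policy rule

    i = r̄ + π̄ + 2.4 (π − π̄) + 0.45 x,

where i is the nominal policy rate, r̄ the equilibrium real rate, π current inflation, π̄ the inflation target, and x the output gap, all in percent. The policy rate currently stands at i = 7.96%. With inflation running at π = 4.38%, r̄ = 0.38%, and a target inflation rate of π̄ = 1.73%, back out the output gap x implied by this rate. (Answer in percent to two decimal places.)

-1.13%

0.45 x = 7.96 − 0.38 − 1.73 − 2.4 × (4.38 − 1.73) = -0.51
x = -0.51 / 0.45 = -1.13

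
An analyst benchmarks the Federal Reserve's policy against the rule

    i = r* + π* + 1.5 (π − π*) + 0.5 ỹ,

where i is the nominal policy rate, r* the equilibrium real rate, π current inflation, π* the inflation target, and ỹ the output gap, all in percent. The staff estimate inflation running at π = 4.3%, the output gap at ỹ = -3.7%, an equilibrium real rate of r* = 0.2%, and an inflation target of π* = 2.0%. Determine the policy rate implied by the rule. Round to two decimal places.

i = 0.2 + 2.0 + 1.5 × (4.3 − 2.0) + 0.5 × (-3.7)
   = 0.2 + 2 + 3.45 − 1.85 = 3.80

3.80%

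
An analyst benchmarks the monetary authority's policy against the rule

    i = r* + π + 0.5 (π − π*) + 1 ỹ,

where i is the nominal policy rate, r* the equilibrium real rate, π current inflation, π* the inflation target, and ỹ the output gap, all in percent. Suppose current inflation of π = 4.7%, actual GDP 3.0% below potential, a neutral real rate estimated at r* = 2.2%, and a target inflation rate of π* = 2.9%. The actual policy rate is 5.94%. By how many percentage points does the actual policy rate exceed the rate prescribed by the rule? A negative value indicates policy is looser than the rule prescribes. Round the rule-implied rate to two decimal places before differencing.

1.14 pp

Output 3.0% below potential → ỹ = -3.0.
i = 2.2 + 4.7 + 0.5 × (4.7 − 2.9) + 1 × (-3.0)
   = 2.2 + 4.7 + 0.9 − 3 = 4.80
Deviation = 5.94 − 4.80 = 1.14 pp.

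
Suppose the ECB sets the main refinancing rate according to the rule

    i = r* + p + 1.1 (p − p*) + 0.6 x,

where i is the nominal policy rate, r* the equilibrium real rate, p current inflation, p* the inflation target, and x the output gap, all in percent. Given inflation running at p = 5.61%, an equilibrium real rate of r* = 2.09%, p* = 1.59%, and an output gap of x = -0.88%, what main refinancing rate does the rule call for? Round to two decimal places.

11.59%

i = 2.09 + 5.61 + 1.1 × (5.61 − 1.59) + 0.6 × (-0.88)
   = 2.09 + 5.61 + 4.422 − 0.528 = 11.59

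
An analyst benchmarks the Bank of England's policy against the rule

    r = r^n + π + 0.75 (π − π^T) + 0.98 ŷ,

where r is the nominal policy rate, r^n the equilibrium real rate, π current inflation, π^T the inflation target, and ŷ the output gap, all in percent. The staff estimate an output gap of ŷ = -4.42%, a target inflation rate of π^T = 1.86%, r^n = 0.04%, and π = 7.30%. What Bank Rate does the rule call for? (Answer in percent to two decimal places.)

r = 0.04 + 7.30 + 0.75 × (7.30 − 1.86) + 0.98 × (-4.42)
   = 0.04 + 7.3 + 4.08 − 4.3316 = 7.09

7.09%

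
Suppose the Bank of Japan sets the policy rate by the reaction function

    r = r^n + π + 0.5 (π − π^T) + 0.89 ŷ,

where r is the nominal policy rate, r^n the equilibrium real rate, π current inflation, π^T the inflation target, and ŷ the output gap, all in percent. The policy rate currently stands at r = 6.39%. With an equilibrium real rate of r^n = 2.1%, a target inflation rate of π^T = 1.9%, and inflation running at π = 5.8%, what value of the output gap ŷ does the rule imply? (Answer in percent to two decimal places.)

0.89 ŷ = 6.39 − 2.1 − 5.8 − 0.5 × (5.8 − 1.9) = -3.46
ŷ = -3.46 / 0.89 = -3.89

-3.89%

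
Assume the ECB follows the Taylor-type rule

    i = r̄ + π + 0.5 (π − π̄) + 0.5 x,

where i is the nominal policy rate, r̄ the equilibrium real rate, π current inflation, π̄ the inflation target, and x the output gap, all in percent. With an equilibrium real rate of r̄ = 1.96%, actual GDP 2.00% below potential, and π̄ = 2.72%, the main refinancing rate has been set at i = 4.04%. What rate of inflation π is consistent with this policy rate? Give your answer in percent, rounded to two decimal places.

2.96%

Output 2.00% below potential → x = -2.00.
Collecting π: i = r̄ + (1 + 0.5) π − 0.5 π̄ + 0.5 x
1.5 π = 4.04 − 1.96 + 0.5 × 2.72 − 0.5 × (-2.00) = 4.44
π = 4.44 / 1.5 = 2.96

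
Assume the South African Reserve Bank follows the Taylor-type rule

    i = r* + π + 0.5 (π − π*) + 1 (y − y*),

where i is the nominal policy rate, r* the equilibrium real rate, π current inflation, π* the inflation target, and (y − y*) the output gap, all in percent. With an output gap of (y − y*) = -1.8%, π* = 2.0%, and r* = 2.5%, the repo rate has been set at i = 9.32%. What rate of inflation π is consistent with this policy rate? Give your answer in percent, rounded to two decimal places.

Collecting π: i = r* + (1 + 0.5) π − 0.5 π* + 1 (y − y*)
1.5 π = 9.32 − 2.5 + 0.5 × 2.0 − 1 × (-1.8) = 9.62
π = 9.62 / 1.5 = 6.41

6.41%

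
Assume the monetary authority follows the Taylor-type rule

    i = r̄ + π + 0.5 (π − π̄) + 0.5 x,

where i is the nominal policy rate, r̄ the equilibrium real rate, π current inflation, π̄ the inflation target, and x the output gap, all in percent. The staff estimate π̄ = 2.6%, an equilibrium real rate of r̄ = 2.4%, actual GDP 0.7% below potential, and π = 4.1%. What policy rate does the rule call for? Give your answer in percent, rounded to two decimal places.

Output 0.7% below potential → x = -0.7.
i = 2.4 + 4.1 + 0.5 × (4.1 − 2.6) + 0.5 × (-0.7)
   = 2.4 + 4.1 + 0.75 − 0.35 = 6.90

6.90%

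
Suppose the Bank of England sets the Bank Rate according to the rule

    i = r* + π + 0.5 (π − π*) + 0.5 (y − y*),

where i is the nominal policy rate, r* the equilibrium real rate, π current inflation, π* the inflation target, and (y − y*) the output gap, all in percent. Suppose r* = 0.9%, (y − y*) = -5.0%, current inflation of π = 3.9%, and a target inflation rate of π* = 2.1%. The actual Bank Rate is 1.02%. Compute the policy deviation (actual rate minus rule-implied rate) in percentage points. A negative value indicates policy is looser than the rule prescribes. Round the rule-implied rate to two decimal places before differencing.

-2.18 pp

i = 0.9 + 3.9 + 0.5 × (3.9 − 2.1) + 0.5 × (-5.0)
   = 0.9 + 3.9 + 0.9 − 2.5 = 3.20
Deviation = 1.02 − 3.20 = -2.18 pp.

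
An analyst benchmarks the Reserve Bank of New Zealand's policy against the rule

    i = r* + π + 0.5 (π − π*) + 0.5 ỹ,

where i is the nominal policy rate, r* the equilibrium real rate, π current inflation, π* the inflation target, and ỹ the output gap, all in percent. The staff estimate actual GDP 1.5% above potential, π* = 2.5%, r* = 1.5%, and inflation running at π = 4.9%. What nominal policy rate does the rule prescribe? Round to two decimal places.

8.35%

Output 1.5% above potential → ỹ = 1.5.
i = 1.5 + 4.9 + 0.5 × (4.9 − 2.5) + 0.5 × 1.5
   = 1.5 + 4.9 + 1.2 + 0.75 = 8.35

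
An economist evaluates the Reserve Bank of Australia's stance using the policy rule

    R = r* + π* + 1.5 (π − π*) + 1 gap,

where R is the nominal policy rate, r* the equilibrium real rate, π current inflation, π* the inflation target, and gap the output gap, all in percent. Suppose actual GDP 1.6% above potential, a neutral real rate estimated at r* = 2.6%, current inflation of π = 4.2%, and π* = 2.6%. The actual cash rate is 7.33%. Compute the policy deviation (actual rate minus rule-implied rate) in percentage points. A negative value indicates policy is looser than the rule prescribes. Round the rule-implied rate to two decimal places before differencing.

-1.87 pp

Output 1.6% above potential → gap = 1.6.
R = 2.6 + 2.6 + 1.5 × (4.2 − 2.6) + 1 × 1.6
   = 2.6 + 2.6 + 2.4 + 1.6 = 9.20
Deviation = 7.33 − 9.20 = -1.87 pp.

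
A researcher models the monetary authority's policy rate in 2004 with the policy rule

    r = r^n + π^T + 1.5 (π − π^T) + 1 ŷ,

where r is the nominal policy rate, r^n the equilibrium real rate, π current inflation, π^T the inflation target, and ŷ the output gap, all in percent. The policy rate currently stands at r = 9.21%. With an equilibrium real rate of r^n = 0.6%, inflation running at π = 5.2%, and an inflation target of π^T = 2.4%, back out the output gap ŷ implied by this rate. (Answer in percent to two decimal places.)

1 ŷ = 9.21 − 0.6 − 2.4 − 1.5 × (5.2 − 2.4) = 2.01
ŷ = 2.01 / 1 = 2.01

2.01%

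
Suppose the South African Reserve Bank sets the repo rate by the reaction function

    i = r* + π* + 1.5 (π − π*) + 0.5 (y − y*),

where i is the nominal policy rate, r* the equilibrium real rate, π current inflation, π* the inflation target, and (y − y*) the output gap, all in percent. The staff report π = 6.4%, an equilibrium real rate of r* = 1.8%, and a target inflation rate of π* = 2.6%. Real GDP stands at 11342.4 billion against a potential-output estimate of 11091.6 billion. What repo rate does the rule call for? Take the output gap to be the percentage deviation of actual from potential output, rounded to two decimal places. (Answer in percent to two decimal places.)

Output gap = 100 × (11342.4 − 11091.6) / 11091.6 = 2.26%.
i = 1.80 + 2.60 + 1.5 × (6.40 − 2.60) + 0.5 × 2.26
   = 1.80 + 2.6 + 5.7 + 1.13 = 11.23

11.23%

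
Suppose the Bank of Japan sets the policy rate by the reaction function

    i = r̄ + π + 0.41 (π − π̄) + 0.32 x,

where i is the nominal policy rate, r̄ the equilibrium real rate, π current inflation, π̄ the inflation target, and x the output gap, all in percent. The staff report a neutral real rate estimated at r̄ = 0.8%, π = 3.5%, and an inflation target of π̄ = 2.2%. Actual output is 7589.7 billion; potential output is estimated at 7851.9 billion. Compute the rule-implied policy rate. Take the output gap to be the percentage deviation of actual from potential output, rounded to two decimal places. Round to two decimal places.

3.76%

Output gap = 100 × (7589.7 − 7851.9) / 7851.9 = -3.34%.
i = 0.80 + 3.50 + 0.41 × (3.50 − 2.20) + 0.32 × (-3.34)
   = 0.80 + 3.5 + 0.533 − 1.0688 = 3.76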